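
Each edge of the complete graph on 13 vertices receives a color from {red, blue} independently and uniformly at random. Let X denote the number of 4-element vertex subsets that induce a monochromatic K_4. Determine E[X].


Let X = Σ_S X_S over the C(13, 4) = 715 subsets S of size 4, where X_S = 1 if the K_4 on S is monochromatic.
For a fixed S, the K_4 on S has C(4, 2) = 6 edges. P[all 6 edges red] = (1/2)^6, and likewise for blue, so P[monochromatic] = 2·(1/2)^6 = 2^{1 − 6} = 1/32.
By linearity of expectation: E[X] = C(13, 4) · 2^{1 − 6} = 715 · 1/32 = 715/32.
Numerically: E[X] ≈ 22.343750.

E[X] = C(13,4)·2^(1−C(4,2)) = 715/32 ≈ 22.343750.


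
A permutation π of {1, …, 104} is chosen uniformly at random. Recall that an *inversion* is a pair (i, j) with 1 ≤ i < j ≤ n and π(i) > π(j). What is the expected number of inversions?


Write X = Σ X_I over the C(104, 2) = 5356 pairs i < j, with X_I the indicator of one inversion.
There are 5356 indicators.
For each fixed pair i < j, the values π(i) and π(j) are two distinct elements of {1, …, 104} in uniformly random order; by symmetry P[π(i) > π(j)] = 1/2.
By linearity: E[X] = 5356 · (1/2) = C(104, 2) · (1/2) = 5356/2 = 2678 ≈ 2678.00000.

E[X] = 2678 = 2678.00000.


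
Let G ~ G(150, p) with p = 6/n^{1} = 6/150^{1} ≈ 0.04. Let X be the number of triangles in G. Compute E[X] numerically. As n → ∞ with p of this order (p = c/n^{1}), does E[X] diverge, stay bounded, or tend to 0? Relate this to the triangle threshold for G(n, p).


Number of potential triangles: C(150, 3) = 551300.
Each occurs with probability p³ ≈ (0.04)³ ≈ 6.40000e-05.
By linearity: E[X] = C(150, 3)·p³ ≈ 551300 · 6.40000e-05 ≈ 35.283.
Here α = 1, so p = 6/n is exactly at the triangle threshold p ~ 1/n. Asymptotically E[X] → c³/6 = 6³/6 = 36 ≈ 36.000, a bounded constant. In this regime the triangle count is asymptotically Poisson(c³/6).

E[X] ≈ 35.283; in regime p = Θ(1/n^{1}) E[X] stays bounded (at the triangle threshold p ~ 1/n).


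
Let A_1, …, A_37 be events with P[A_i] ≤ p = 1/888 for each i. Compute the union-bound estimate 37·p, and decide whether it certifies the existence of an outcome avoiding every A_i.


Union bound: P[∪_{i=1}^{37} A_i] ≤ Σ_i P[A_i] ≤ 37·p = 37·(1/888) = 1/24.
Numerically: 1/24 ≈ 0.0416667.
Is 1/24 < 1? YES.
Since P[∪ A_i] ≤ 1/24 < 1, the complement has P[∩ A_i^c] ≥ 1 − 1/24 = 23/24 > 0, so some outcome avoids every A_i.

37·p = 1/24 ≈ 0.0416667; existence CERTIFIED by the union bound.


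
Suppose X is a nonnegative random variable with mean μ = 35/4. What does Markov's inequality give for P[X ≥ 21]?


μ = E[X] = 35/4, a = 21.
Markov: P[X ≥ 21] ≤ μ/a = (35/4)/21 = 5/12.
Numerically: ≈ 0.417.
(Since a = 21 > μ = 8.750, the bound 5/12 is < 1 and informative.)

P[X ≥ 21] ≤ 5/12 ≈ 0.417.


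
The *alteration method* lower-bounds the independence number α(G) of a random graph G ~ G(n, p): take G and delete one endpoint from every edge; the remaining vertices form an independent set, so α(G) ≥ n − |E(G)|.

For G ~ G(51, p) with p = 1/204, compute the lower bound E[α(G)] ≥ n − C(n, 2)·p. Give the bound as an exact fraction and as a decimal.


E[|E(G)|] = C(51, 2)·p = 1275 · (1/204) = 25/4.
E[α(G)] ≥ n − E[|E(G)|] = 51 − 25/4 = 179/4.
Numerically: ≈ 44.750000.
(This is only a lower bound; the true E[α(G)] may be larger.)

E[α(G)] ≥ 179/4 ≈ 44.750000.


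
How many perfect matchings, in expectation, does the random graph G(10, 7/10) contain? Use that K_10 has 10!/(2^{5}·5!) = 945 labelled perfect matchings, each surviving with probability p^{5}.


K_10 has 10!/(2^{5}·5!) = 945 labelled perfect matchings.
For each such perfect matching H, let X_H = 1 if all 5 edges of H are present in G. Then P[X_H = 1] = p^{5} = (7/10)^{5} = 16807/100000.
By linearity: E[X] = Σ_H E[X_H] = 945 · p^{5} = 945 · 16807/100000 = 3176523/20000.
Numerically: E[X] ≈ 158.826.

E[X] = 945 · (7/10)^{5} = 3176523/20000 ≈ 158.826.


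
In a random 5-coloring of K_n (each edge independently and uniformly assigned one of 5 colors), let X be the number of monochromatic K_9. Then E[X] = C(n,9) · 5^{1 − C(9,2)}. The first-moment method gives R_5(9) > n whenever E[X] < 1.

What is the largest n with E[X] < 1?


We need C(n, 9) · 5^{1 − 36} < 1, i.e. C(n, 9) < 5^{36 − 1} = 2910383045673370361328125.
Check values of n near the boundary:
  n = 2170: C(2170, 9) = 2891746779868845075610510; 2891746779868845075610510 < 2910383045673370361328125? YES
  n = 2171: C(2171, 9) = 2903784578674959601827205; 2903784578674959601827205 < 2910383045673370361328125? YES
  n = 2172: C(2172, 9) = 2915866900084148060642020; 2915866900084148060642020 < 2910383045673370361328125? NO
  n = 2173: C(2173, 9) = 2927993888115921319674265; 2927993888115921319674265 < 2910383045673370361328125? NO
  n = 2174: C(2174, 9) = 2940165687188920530702934; 2940165687188920530702934 < 2910383045673370361328125? NO
The largest n with C(n, 9) < 2910383045673370361328125 is n = 2171 (where E[X] = 580756915734991920365441/582076609134674072265625 ≈ 0.99773). Hence R_5(9) > 2171, i.e. R_5(9) ≥ 2172.

Largest n = 2171; hence R_5(9) > 2171.


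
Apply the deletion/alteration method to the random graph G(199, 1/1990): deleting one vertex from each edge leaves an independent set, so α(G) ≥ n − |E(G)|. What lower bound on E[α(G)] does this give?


E[|E(G)|] = C(199, 2)·p = 19701 · (1/1990) = 99/10.
E[α(G)] ≥ n − E[|E(G)|] = 199 − 99/10 = 1891/10.
Numerically: ≈ 189.10000.
(This is only a lower bound; the true E[α(G)] may be larger.)

E[α(G)] ≥ 1891/10 ≈ 189.10000.


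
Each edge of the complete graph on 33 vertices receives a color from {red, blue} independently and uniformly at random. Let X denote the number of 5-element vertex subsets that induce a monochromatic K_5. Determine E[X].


Let X = Σ_S X_S over the C(33, 5) = 237336 subsets S of size 5, where X_S = 1 if the K_5 on S is monochromatic.
For a fixed S, the K_5 on S has C(5, 2) = 10 edges. P[all 10 edges red] = (1/2)^10, and likewise for blue, so P[monochromatic] = 2·(1/2)^10 = 2^{1 − 10} = 1/512.
By linearity of expectation: E[X] = C(33, 5) · 2^{1 − 10} = 237336 · 1/512 = 29667/64.
Numerically: E[X] ≈ 463.5469.

E[X] = C(33,5)·2^(1−C(5,2)) = 29667/64 ≈ 463.5469.


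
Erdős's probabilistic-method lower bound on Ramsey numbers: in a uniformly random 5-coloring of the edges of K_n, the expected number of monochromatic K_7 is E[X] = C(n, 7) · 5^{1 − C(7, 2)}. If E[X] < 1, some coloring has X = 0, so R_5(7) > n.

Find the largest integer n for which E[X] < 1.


We need C(n, 7) · 5^{1 − 21} < 1, i.e. C(n, 7) < 5^{21 − 1} = 95367431640625.
Check values of n near the boundary:
  n = 334: C(334, 7) = 86359460961576; 86359460961576 < 95367431640625? YES
  n = 335: C(335, 7) = 88202498238195; 88202498238195 < 95367431640625? YES
  n = 336: C(336, 7) = 90079147136880; 90079147136880 < 95367431640625? YES
  n = 337: C(337, 7) = 91989916924632; 91989916924632 < 95367431640625? YES
  n = 338: C(338, 7) = 93935323022736; 93935323022736 < 95367431640625? YES
  n = 339: C(339, 7) = 95915887062372; 95915887062372 < 95367431640625? NO
  n = 340: C(340, 7) = 97932136940560; 97932136940560 < 95367431640625? NO
  n = 341: C(341, 7) = 99984606876440; 99984606876440 < 95367431640625? NO
The largest n with C(n, 7) < 95367431640625 is n = 338 (where E[X] = 93935323022736/95367431640625 ≈ 0.985). Hence R_5(7) > 338, i.e. R_5(7) ≥ 339.

Largest n = 338; hence R_5(7) > 338.


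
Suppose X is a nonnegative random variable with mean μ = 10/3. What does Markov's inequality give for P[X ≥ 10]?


μ = E[X] = 10/3, a = 10.
Markov: P[X ≥ 10] ≤ μ/a = (10/3)/10 = 1/3.
Numerically: ≈ 0.333333.
(Since a = 10 > μ = 3.333333, the bound 1/3 is < 1 and informative.)

P[X ≥ 10] ≤ 1/3 ≈ 0.333333.


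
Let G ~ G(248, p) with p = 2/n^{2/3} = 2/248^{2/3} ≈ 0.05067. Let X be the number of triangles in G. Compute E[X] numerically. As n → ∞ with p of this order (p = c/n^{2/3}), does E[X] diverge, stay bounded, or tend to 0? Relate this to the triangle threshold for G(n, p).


Number of potential triangles: C(248, 3) = 2511496.
Each occurs with probability p³ ≈ (0.05067)³ ≈ 1.300728e-04.
By linearity: E[X] = C(248, 3)·p³ ≈ 2511496 · 1.300728e-04 ≈ 326.6774.
Since α = 2/3 < 1, p = c/n^{2/3} ≫ 1/n is above the triangle threshold p ~ 1/n. Asymptotically E[X] ~ (c³/6)·n^{3(1−α)} = (2³/6)·n^{1} → ∞; triangles are abundant w.h.p.

E[X] ≈ 326.6774; in regime p = Θ(1/n^{2/3}) E[X] diverges (above the triangle threshold p ~ 1/n).


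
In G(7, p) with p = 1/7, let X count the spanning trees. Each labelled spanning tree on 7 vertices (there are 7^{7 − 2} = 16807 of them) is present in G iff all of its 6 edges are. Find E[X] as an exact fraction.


K_7 has 7^{7 − 2} = 16807 labelled spanning trees.
For each such spanning tree H, let X_H = 1 if all 6 edges of H are present in G. Then P[X_H = 1] = p^{6} = (1/7)^{6} = 1/117649.
By linearity: E[X] = Σ_H E[X_H] = 16807 · p^{6} = 16807 · 1/117649 = 1/7.
Numerically: E[X] ≈ 0.14286.

E[X] = 16807 · (1/7)^{6} = 1/7 ≈ 0.14286.


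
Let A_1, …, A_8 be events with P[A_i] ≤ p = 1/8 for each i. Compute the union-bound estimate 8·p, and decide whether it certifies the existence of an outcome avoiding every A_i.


Union bound: P[∪_{i=1}^{8} A_i] ≤ Σ_i P[A_i] ≤ 8·p = 8·(1/8) = 1.
Numerically: 1 ≈ 1.0000.
Is 1 < 1? NO.
Since the bound 1 is ≥ 1, the union bound is uninformative here; it does NOT by itself certify existence.

8·p = 1 ≈ 1.0000; existence NOT certified by the union bound.


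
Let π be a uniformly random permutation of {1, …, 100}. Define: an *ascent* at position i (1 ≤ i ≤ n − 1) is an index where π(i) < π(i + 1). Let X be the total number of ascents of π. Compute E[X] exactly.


Write X = Σ X_I over i = 1, …, 99, with X_I the indicator of one ascent.
There are 99 indicators.
For each fixed i, the pair (π(i), π(i+1)) is a uniformly random ordered pair of distinct values from {1, …, 100}; by symmetry P[π(i) < π(i+1)] = 1/2.
By linearity: E[X] = 99 · (1/2) = (100 − 1) · (1/2) = 99/2 ≈ 49.5000.

E[X] = 99/2 = 49.5000.


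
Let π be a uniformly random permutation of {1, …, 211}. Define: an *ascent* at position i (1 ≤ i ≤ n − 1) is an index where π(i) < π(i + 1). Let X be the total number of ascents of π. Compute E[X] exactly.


Write X = Σ X_I over i = 1, …, 210, with X_I the indicator of one ascent.
There are 210 indicators.
For each fixed i, the pair (π(i), π(i+1)) is a uniformly random ordered pair of distinct values from {1, …, 211}; by symmetry P[π(i) < π(i+1)] = 1/2.
By linearity: E[X] = 210 · (1/2) = (211 − 1) · (1/2) = 105 ≈ 105.0000.

E[X] = 105 = 105.0000.


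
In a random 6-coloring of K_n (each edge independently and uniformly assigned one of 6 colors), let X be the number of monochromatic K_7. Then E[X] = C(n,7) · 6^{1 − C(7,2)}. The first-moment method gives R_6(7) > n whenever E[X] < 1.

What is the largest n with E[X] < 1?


We need C(n, 7) · 6^{1 − 21} < 1, i.e. C(n, 7) < 6^{21 − 1} = 3656158440062976.
Check values of n near the boundary:
  n = 565: C(565, 7) = 3513212521235560; 3513212521235560 < 3656158440062976? YES
  n = 566: C(566, 7) = 3557206237959440; 3557206237959440 < 3656158440062976? YES
  n = 567: C(567, 7) = 3601671315933933; 3601671315933933 < 3656158440062976? YES
  n = 568: C(568, 7) = 3646611956239704; 3646611956239704 < 3656158440062976? YES
  n = 569: C(569, 7) = 3692032389858348; 3692032389858348 < 3656158440062976? NO
The largest n with C(n, 7) < 3656158440062976 is n = 568 (where E[X] = 16882462760369/16926659444736 ≈ 0.997). Hence R_6(7) > 568, i.e. R_6(7) ≥ 569.

Largest n = 568; hence R_6(7) > 568.


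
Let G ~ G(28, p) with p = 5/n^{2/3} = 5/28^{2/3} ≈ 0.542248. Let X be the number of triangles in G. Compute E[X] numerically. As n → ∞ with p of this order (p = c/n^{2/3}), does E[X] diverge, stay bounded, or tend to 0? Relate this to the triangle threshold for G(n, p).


Number of potential triangles: C(28, 3) = 3276.
Each occurs with probability p³ ≈ (0.542248)³ ≈ 1.59438776e-01.
By linearity: E[X] = C(28, 3)·p³ ≈ 3276 · 1.59438776e-01 ≈ 522.321429.
Since α = 2/3 < 1, p = c/n^{2/3} ≫ 1/n is above the triangle threshold p ~ 1/n. Asymptotically E[X] ~ (c³/6)·n^{3(1−α)} = (5³/6)·n^{1} → ∞; triangles are abundant w.h.p.

E[X] ≈ 522.321429; in regime p = Θ(1/n^{2/3}) E[X] diverges (above the triangle threshold p ~ 1/n).


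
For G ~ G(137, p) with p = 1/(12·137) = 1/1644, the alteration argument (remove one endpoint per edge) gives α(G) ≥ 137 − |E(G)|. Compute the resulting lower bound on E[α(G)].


E[|E(G)|] = C(137, 2)·p = 9316 · (1/1644) = 17/3.
E[α(G)] ≥ n − E[|E(G)|] = 137 − 17/3 = 394/3.
Numerically: ≈ 131.3333.
(This is only a lower bound; the true E[α(G)] may be larger.)

E[α(G)] ≥ 394/3 ≈ 131.3333.


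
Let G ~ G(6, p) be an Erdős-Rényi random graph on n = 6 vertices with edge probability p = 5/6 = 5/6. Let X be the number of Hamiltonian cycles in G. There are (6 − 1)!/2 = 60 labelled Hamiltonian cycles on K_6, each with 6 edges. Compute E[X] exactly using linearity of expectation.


K_6 has (6 − 1)!/2 = 60 labelled Hamiltonian cycles.
For each such Hamiltonian cycle H, let X_H = 1 if all 6 edges of H are present in G. Then P[X_H = 1] = p^{6} = (5/6)^{6} = 15625/46656.
Summing the indicators: E[X] = Σ_H E[X_H] = 60 · p^{6} = 60 · 15625/46656 = 78125/3888.
Numerically: E[X] ≈ 20.094.

E[X] = 60 · (5/6)^{6} = 78125/3888 ≈ 20.094.


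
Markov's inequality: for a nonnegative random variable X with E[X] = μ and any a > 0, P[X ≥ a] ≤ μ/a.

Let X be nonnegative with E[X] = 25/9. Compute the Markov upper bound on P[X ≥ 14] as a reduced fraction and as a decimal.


μ = E[X] = 25/9, a = 14.
Markov: P[X ≥ 14] ≤ μ/a = (25/9)/14 = 25/126.
Numerically: ≈ 0.19841.
(Since a = 14 > μ = 2.77778, the bound 25/126 is < 1 and informative.)

P[X ≥ 14] ≤ 25/126 ≈ 0.19841.


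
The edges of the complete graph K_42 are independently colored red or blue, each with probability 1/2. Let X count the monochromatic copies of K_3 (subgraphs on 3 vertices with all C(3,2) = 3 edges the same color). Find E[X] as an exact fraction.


Let X = Σ_S X_S over the C(42, 3) = 11480 subsets S of size 3, where X_S = 1 if the K_3 on S is monochromatic.
For a fixed S, the K_3 on S has C(3, 2) = 3 edges. P[all 3 edges red] = (1/2)^3, and likewise for blue, so P[monochromatic] = 2·(1/2)^3 = 2^{1 − 3} = 1/4.
Summing: E[X] = C(42, 3) · 2^{1 − 3} = 11480 · 1/4 = 2870.
Numerically: E[X] ≈ 2870.00000.

E[X] = C(42,3)·2^(1−C(3,2)) = 2870 ≈ 2870.00000.


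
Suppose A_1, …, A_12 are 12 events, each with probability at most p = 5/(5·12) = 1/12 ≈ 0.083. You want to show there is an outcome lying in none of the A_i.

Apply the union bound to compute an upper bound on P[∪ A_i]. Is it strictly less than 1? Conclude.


Union bound: P[∪_{i=1}^{12} A_i] ≤ Σ_i P[A_i] ≤ 12·p = 12·(1/12) = 1.
Numerically: 1 ≈ 1.000.
Is 1 < 1? NO.
Since the bound 1 is ≥ 1, the union bound is uninformative here; it does NOT by itself certify existence.

12·p = 1 ≈ 1.000; existence NOT certified by the union bound.


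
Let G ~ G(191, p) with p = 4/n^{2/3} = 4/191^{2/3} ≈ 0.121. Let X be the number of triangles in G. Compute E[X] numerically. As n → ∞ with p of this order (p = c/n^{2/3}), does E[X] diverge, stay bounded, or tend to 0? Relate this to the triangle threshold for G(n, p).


Number of potential triangles: C(191, 3) = 1143135.
Each occurs with probability p³ ≈ (0.121)³ ≈ 1.75434e-03.
By linearity: E[X] = C(191, 3)·p³ ≈ 1143135 · 1.75434e-03 ≈ 2005.445.
Since α = 2/3 < 1, p = c/n^{2/3} ≫ 1/n is above the triangle threshold p ~ 1/n. Asymptotically E[X] ~ (c³/6)·n^{3(1−α)} = (4³/6)·n^{1} → ∞; triangles are abundant w.h.p.

E[X] ≈ 2005.445; in regime p = Θ(1/n^{2/3}) E[X] diverges (above the triangle threshold p ~ 1/n).


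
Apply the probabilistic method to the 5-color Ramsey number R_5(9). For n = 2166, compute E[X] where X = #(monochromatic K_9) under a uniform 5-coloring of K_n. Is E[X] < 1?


E[X] = C(2166, 9) · 5^{1 − 36} = 2844037944203015677277940 · 5^{−35} = 2844037944203015677277940/2910383045673370361328125.
As a reduced fraction: E[X] = 568807588840603135455588/582076609134674072265625 ≈ 0.9772.
Is E[X] < 1? YES.
Since E[X] < 1, there exists a 5-coloring of K_{2166} with no monochromatic K_9; hence R_5(9) > 2166.

E[X] = 568807588840603135455588/582076609134674072265625 ≈ 0.9772; E[X] < 1, so R_5(9) > 2166.


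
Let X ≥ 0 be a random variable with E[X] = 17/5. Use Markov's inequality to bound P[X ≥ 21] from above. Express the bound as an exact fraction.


μ = E[X] = 17/5, a = 21.
Markov: P[X ≥ 21] ≤ μ/a = (17/5)/21 = 17/105.
Numerically: ≈ 0.16190.
(Since a = 21 > μ = 3.40000, the bound 17/105 is < 1 and informative.)

P[X ≥ 21] ≤ 17/105 ≈ 0.16190.


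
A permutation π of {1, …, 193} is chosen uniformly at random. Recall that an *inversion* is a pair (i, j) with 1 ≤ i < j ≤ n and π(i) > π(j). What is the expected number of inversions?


Write X = Σ X_I over the C(193, 2) = 18528 pairs i < j, with X_I the indicator of one inversion.
There are 18528 indicators.
For each fixed pair i < j, the values π(i) and π(j) are two distinct elements of {1, …, 193} in uniformly random order; by symmetry P[π(i) > π(j)] = 1/2.
By linearity: E[X] = 18528 · (1/2) = C(193, 2) · (1/2) = 18528/2 = 9264 ≈ 9264.0000.

E[X] = 9264 = 9264.0000.


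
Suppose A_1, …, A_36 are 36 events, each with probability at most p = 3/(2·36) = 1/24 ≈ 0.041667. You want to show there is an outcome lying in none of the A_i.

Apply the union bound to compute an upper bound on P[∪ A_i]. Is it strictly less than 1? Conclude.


Union bound: P[∪_{i=1}^{36} A_i] ≤ Σ_i P[A_i] ≤ 36·p = 36·(1/24) = 3/2.
Numerically: 3/2 ≈ 1.500000.
Is 3/2 < 1? NO.
Since the bound 3/2 is ≥ 1, the union bound is uninformative here; it does NOT by itself certify existence.

36·p = 3/2 ≈ 1.500000; existence NOT certified by the union bound.


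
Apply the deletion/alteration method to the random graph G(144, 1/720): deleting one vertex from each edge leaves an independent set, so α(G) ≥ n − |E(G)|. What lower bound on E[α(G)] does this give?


E[|E(G)|] = C(144, 2)·p = 10296 · (1/720) = 143/10.
E[α(G)] ≥ n − E[|E(G)|] = 144 − 143/10 = 1297/10.
Numerically: ≈ 129.7000.
(This is only a lower bound; the true E[α(G)] may be larger.)

E[α(G)] ≥ 1297/10 ≈ 129.7000.


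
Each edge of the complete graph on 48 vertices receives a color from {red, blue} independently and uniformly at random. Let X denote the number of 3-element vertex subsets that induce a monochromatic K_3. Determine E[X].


Let X = Σ_S X_S over the C(48, 3) = 17296 subsets S of size 3, where X_S = 1 if the K_3 on S is monochromatic.
For a fixed S, the K_3 on S has C(3, 2) = 3 edges. P[all 3 edges red] = (1/2)^3, and likewise for blue, so P[monochromatic] = 2·(1/2)^3 = 2^{1 − 3} = 1/4.
By linearity of expectation: E[X] = C(48, 3) · 2^{1 − 3} = 17296 · 1/4 = 4324.
Numerically: E[X] ≈ 4324.000000.

E[X] = C(48,3)·2^(1−C(3,2)) = 4324 ≈ 4324.000000.


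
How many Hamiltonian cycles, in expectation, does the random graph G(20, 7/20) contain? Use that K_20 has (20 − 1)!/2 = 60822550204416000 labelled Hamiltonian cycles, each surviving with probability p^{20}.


K_20 has (20 − 1)!/2 = 60822550204416000 labelled Hamiltonian cycles.
For each such Hamiltonian cycle H, let X_H = 1 if all 20 edges of H are present in G. Then P[X_H = 1] = p^{20} = (7/20)^{20} = 79792266297612001/104857600000000000000000000.
By linearity: E[X] = Σ_H E[X_H] = 60822550204416000 · p^{20} = 60822550204416000 · 79792266297612001/104857600000000000000000000 = 1184855742873690605203907421/25600000000000000000.
Numerically: E[X] ≈ 4.63e+07.

E[X] = 60822550204416000 · (7/20)^{20} = 1184855742873690605203907421/25600000000000000000 ≈ 4.63e+07.


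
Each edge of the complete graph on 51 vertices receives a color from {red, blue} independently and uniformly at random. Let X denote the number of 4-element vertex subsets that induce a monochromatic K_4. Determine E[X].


Let X = Σ_S X_S over the C(51, 4) = 249900 subsets S of size 4, where X_S = 1 if the K_4 on S is monochromatic.
For a fixed S, the K_4 on S has C(4, 2) = 6 edges. P[all 6 edges red] = (1/2)^6, and likewise for blue, so P[monochromatic] = 2·(1/2)^6 = 2^{1 − 6} = 1/32.
Summing: E[X] = C(51, 4) · 2^{1 − 6} = 249900 · 1/32 = 62475/8.
Numerically: E[X] ≈ 7809.3750.

E[X] = C(51,4)·2^(1−C(4,2)) = 62475/8 ≈ 7809.3750.


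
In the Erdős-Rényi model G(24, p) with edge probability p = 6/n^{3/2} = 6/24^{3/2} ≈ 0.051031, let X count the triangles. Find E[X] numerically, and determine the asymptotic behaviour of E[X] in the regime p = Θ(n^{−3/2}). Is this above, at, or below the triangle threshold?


Number of potential triangles: C(24, 3) = 2024.
Each occurs with probability p³ ≈ (0.051031)³ ≈ 1.32893324e-04.
By linearity: E[X] = C(24, 3)·p³ ≈ 2024 · 1.32893324e-04 ≈ 0.268976.
Since α = 3/2 > 1, p = c/n^{3/2} = o(1/n) is below the triangle threshold p ~ 1/n. Asymptotically E[X] ~ (c³/6)·n^{3(1−α)} = (6³/6)·n^{-1.5} → 0, so by Markov's inequality G has no triangles w.h.p.

E[X] ≈ 0.268976; in regime p = Θ(1/n^{3/2}) E[X] tends to 0 (below the triangle threshold p ~ 1/n).


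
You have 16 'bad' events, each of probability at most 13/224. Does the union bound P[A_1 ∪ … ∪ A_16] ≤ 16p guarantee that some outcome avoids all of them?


Union bound: P[∪_{i=1}^{16} A_i] ≤ Σ_i P[A_i] ≤ 16·p = 16·(13/224) = 13/14.
Numerically: 13/14 ≈ 0.928571.
Is 13/14 < 1? YES.
Since P[∪ A_i] ≤ 13/14 < 1, the complement has P[∩ A_i^c] ≥ 1 − 13/14 = 1/14 > 0, so some outcome avoids every A_i.

16·p = 13/14 ≈ 0.928571; existence CERTIFIED by the union bound.


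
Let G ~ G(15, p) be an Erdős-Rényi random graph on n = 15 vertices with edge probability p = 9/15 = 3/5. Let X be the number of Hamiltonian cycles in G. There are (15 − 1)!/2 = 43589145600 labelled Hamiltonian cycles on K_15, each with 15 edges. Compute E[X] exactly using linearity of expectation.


K_15 has (15 − 1)!/2 = 43589145600 labelled Hamiltonian cycles.
For each such Hamiltonian cycle H, let X_H = 1 if all 15 edges of H are present in G. Then P[X_H = 1] = p^{15} = (3/5)^{15} = 14348907/30517578125.
By linearity of expectation: E[X] = Σ_H E[X_H] = 43589145600 · p^{15} = 43589145600 · 14348907/30517578125 = 25018263856954368/1220703125.
Numerically: E[X] ≈ 2.0495e+07.

E[X] = 43589145600 · (3/5)^{15} = 25018263856954368/1220703125 ≈ 2.0495e+07.


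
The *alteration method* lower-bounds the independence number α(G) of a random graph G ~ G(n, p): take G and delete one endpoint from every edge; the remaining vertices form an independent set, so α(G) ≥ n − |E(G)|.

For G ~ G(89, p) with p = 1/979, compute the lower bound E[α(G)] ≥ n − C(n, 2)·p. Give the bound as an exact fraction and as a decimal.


E[|E(G)|] = C(89, 2)·p = 3916 · (1/979) = 4.
E[α(G)] ≥ n − E[|E(G)|] = 89 − 4 = 85.
Numerically: ≈ 85.0000.
(This is only a lower bound; the true E[α(G)] may be larger.)

E[α(G)] ≥ 85 ≈ 85.0000.


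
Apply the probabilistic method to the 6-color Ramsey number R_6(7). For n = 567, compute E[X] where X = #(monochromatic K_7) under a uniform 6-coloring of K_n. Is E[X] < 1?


E[X] = C(567, 7) · 6^{1 − 21} = 3601671315933933 · 6^{−20} = 3601671315933933/3656158440062976.
As a reduced fraction: E[X] = 44465077974493/45137758519296 ≈ 0.9850972.
Is E[X] < 1? YES.
Since E[X] < 1, there exists a 6-coloring of K_{567} with no monochromatic K_7; hence R_6(7) > 567.

E[X] = 44465077974493/45137758519296 ≈ 0.9850972; E[X] < 1, so R_6(7) > 567.


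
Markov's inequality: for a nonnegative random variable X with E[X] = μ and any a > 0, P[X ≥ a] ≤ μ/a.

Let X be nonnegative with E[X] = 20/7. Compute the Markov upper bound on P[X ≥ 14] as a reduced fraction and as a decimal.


μ = E[X] = 20/7, a = 14.
Markov: P[X ≥ 14] ≤ μ/a = (20/7)/14 = 10/49.
Numerically: ≈ 0.20408.
(Since a = 14 > μ = 2.85714, the bound 10/49 is < 1 and informative.)

P[X ≥ 14] ≤ 10/49 ≈ 0.20408.


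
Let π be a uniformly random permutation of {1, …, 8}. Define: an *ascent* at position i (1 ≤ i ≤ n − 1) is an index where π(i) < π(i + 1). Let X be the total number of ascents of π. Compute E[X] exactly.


Write X = Σ X_I over i = 1, …, 7, with X_I the indicator of one ascent.
There are 7 indicators.
For each fixed i, the pair (π(i), π(i+1)) is a uniformly random ordered pair of distinct values from {1, …, 8}; by symmetry P[π(i) < π(i+1)] = 1/2.
By linearity: E[X] = 7 · (1/2) = (8 − 1) · (1/2) = 7/2 ≈ 3.5000.

E[X] = 7/2 = 3.5000.


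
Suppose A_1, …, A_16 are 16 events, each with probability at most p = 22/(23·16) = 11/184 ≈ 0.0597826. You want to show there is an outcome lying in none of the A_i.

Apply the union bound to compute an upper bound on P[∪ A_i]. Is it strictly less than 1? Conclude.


Union bound: P[∪_{i=1}^{16} A_i] ≤ Σ_i P[A_i] ≤ 16·p = 16·(11/184) = 22/23.
Numerically: 22/23 ≈ 0.9565217.
Is 22/23 < 1? YES.
Since P[∪ A_i] ≤ 22/23 < 1, the complement has P[∩ A_i^c] ≥ 1 − 22/23 = 1/23 > 0, so some outcome avoids every A_i.

16·p = 22/23 ≈ 0.9565217; existence CERTIFIED by the union bound.


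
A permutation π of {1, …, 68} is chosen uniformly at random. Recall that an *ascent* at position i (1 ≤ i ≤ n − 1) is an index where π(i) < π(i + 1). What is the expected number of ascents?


Write X = Σ X_I over i = 1, …, 67, with X_I the indicator of one ascent.
There are 67 indicators.
For each fixed i, the pair (π(i), π(i+1)) is a uniformly random ordered pair of distinct values from {1, …, 68}; by symmetry P[π(i) < π(i+1)] = 1/2.
By linearity: E[X] = 67 · (1/2) = (68 − 1) · (1/2) = 67/2 ≈ 33.500.

E[X] = 67/2 = 33.500.


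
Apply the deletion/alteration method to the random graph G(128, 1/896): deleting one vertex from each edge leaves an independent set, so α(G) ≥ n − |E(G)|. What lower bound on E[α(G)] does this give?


E[|E(G)|] = C(128, 2)·p = 8128 · (1/896) = 127/14.
E[α(G)] ≥ n − E[|E(G)|] = 128 − 127/14 = 1665/14.
Numerically: ≈ 118.928571.
(This is only a lower bound; the true E[α(G)] may be larger.)

E[α(G)] ≥ 1665/14 ≈ 118.928571.


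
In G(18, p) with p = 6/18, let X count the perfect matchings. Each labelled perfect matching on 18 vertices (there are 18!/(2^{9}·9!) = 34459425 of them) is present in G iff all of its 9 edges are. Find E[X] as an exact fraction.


K_18 has 18!/(2^{9}·9!) = 34459425 labelled perfect matchings.
For each such perfect matching H, let X_H = 1 if all 9 edges of H are present in G. Then P[X_H = 1] = p^{9} = (1/3)^{9} = 1/19683.
Summing the indicators: E[X] = Σ_H E[X_H] = 34459425 · p^{9} = 34459425 · 1/19683 = 425425/243.
Numerically: E[X] ≈ 1750.72.

E[X] = 34459425 · (1/3)^{9} = 425425/243 ≈ 1750.72.


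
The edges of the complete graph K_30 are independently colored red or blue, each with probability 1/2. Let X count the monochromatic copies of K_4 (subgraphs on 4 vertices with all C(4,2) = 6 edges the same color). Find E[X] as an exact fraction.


Let X = Σ_S X_S over the C(30, 4) = 27405 subsets S of size 4, where X_S = 1 if the K_4 on S is monochromatic.
For a fixed S, the K_4 on S has C(4, 2) = 6 edges. P[all 6 edges red] = (1/2)^6, and likewise for blue, so P[monochromatic] = 2·(1/2)^6 = 2^{1 − 6} = 1/32.
Summing: E[X] = C(30, 4) · 2^{1 − 6} = 27405 · 1/32 = 27405/32.
Numerically: E[X] ≈ 856.40625.

E[X] = C(30,4)·2^(1−C(4,2)) = 27405/32 ≈ 856.40625.


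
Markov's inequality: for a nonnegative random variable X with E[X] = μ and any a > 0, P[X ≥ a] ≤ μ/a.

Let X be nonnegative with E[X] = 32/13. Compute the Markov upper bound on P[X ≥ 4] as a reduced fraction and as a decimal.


μ = E[X] = 32/13, a = 4.
Markov: P[X ≥ 4] ≤ μ/a = (32/13)/4 = 8/13.
Numerically: ≈ 0.615385.
(Since a = 4 > μ = 2.461538, the bound 8/13 is < 1 and informative.)

P[X ≥ 4] ≤ 8/13 ≈ 0.615385.


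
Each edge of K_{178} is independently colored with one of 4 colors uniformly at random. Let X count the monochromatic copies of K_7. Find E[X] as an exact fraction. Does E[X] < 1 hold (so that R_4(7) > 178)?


E[X] = C(178, 7) · 4^{1 − 21} = 996867063280 · 4^{−20} = 996867063280/1099511627776.
As a reduced fraction: E[X] = 62304191455/68719476736 ≈ 0.906645.
Is E[X] < 1? YES.
Since E[X] < 1, there exists a 4-coloring of K_{178} with no monochromatic K_7; hence R_4(7) > 178.

E[X] = 62304191455/68719476736 ≈ 0.906645; E[X] < 1, so R_4(7) > 178.


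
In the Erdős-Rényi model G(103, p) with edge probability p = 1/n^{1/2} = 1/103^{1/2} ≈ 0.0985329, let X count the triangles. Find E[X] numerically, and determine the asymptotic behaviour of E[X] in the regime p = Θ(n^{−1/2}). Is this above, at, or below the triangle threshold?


Number of potential triangles: C(103, 3) = 176851.
Each occurs with probability p³ ≈ (0.0985329)³ ≈ 9.56630367e-04.
By linearity: E[X] = C(103, 3)·p³ ≈ 176851 · 9.56630367e-04 ≈ 169.181037.
Since α = 1/2 < 1, p = c/n^{1/2} ≫ 1/n is above the triangle threshold p ~ 1/n. Asymptotically E[X] ~ (c³/6)·n^{3(1−α)} = (1³/6)·n^{1.5} → ∞; triangles are abundant w.h.p.

E[X] ≈ 169.181037; in regime p = Θ(1/n^{1/2}) E[X] diverges (above the triangle threshold p ~ 1/n).


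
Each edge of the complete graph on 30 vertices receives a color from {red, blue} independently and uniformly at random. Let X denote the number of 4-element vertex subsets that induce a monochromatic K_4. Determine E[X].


Let X = Σ_S X_S over the C(30, 4) = 27405 subsets S of size 4, where X_S = 1 if the K_4 on S is monochromatic.
For a fixed S, the K_4 on S has C(4, 2) = 6 edges. P[all 6 edges red] = (1/2)^6, and likewise for blue, so P[monochromatic] = 2·(1/2)^6 = 2^{1 − 6} = 1/32.
By linearity of expectation: E[X] = C(30, 4) · 2^{1 − 6} = 27405 · 1/32 = 27405/32.
Numerically: E[X] ≈ 856.406250.

E[X] = C(30,4)·2^(1−C(4,2)) = 27405/32 ≈ 856.406250.


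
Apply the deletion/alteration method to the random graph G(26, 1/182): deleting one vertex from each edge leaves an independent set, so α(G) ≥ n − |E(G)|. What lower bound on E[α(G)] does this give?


E[|E(G)|] = C(26, 2)·p = 325 · (1/182) = 25/14.
E[α(G)] ≥ n − E[|E(G)|] = 26 − 25/14 = 339/14.
Numerically: ≈ 24.214.
(This is only a lower bound; the true E[α(G)] may be larger.)

E[α(G)] ≥ 339/14 ≈ 24.214.


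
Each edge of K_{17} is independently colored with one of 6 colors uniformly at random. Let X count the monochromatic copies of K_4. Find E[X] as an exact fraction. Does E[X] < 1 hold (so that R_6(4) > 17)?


E[X] = C(17, 4) · 6^{1 − 6} = 2380 · 6^{−5} = 2380/7776.
As a reduced fraction: E[X] = 595/1944 ≈ 0.306070.
Is E[X] < 1? YES.
Since E[X] < 1, there exists a 6-coloring of K_{17} with no monochromatic K_4; hence R_6(4) > 17.

E[X] = 595/1944 ≈ 0.306070; E[X] < 1, so R_6(4) > 17.


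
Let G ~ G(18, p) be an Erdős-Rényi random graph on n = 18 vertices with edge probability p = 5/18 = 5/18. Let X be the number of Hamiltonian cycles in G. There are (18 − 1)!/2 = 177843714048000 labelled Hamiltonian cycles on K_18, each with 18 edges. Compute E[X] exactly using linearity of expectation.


K_18 has (18 − 1)!/2 = 177843714048000 labelled Hamiltonian cycles.
For each such Hamiltonian cycle H, let X_H = 1 if all 18 edges of H are present in G. Then P[X_H = 1] = p^{18} = (5/18)^{18} = 3814697265625/39346408075296537575424.
Summing the indicators: E[X] = Σ_H E[X_H] = 177843714048000 · p^{18} = 177843714048000 · 3814697265625/39346408075296537575424 = 56800365447998046875/3294258113514384.
Numerically: E[X] ≈ 17242.

E[X] = 177843714048000 · (5/18)^{18} = 56800365447998046875/3294258113514384 ≈ 17242.


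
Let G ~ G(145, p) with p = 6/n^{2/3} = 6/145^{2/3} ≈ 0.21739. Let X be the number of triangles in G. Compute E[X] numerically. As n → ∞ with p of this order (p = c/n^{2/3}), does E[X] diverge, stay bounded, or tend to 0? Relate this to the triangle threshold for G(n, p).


Number of potential triangles: C(145, 3) = 497640.
Each occurs with probability p³ ≈ (0.21739)³ ≈ 1.02734839e-02.
By linearity: E[X] = C(145, 3)·p³ ≈ 497640 · 1.02734839e-02 ≈ 5112.496552.
Since α = 2/3 < 1, p = c/n^{2/3} ≫ 1/n is above the triangle threshold p ~ 1/n. Asymptotically E[X] ~ (c³/6)·n^{3(1−α)} = (6³/6)·n^{1} → ∞; triangles are abundant w.h.p.

E[X] ≈ 5112.496552; in regime p = Θ(1/n^{2/3}) E[X] diverges (above the triangle threshold p ~ 1/n).


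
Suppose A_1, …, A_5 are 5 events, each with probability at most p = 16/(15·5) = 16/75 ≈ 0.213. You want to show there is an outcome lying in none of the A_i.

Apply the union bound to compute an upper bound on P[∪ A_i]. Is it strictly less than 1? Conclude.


Union bound: P[∪_{i=1}^{5} A_i] ≤ Σ_i P[A_i] ≤ 5·p = 5·(16/75) = 16/15.
Numerically: 16/15 ≈ 1.067.
Is 16/15 < 1? NO.
Since the bound 16/15 is ≥ 1, the union bound is uninformative here; it does NOT by itself certify existence.

5·p = 16/15 ≈ 1.067; existence NOT certified by the union bound.


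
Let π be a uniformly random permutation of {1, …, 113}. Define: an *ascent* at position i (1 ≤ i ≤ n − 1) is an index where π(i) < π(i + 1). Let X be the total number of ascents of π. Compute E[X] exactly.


Write X = Σ X_I over i = 1, …, 112, with X_I the indicator of one ascent.
There are 112 indicators.
For each fixed i, the pair (π(i), π(i+1)) is a uniformly random ordered pair of distinct values from {1, …, 113}; by symmetry P[π(i) < π(i+1)] = 1/2.
By linearity: E[X] = 112 · (1/2) = (113 − 1) · (1/2) = 56 ≈ 56.0000.

E[X] = 56 = 56.0000.


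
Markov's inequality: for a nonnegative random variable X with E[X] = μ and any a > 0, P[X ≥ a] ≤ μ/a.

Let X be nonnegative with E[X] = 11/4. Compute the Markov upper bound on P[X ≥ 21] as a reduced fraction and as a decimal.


μ = E[X] = 11/4, a = 21.
Markov: P[X ≥ 21] ≤ μ/a = (11/4)/21 = 11/84.
Numerically: ≈ 0.130952.
(Since a = 21 > μ = 2.750000, the bound 11/84 is < 1 and informative.)

P[X ≥ 21] ≤ 11/84 ≈ 0.130952.


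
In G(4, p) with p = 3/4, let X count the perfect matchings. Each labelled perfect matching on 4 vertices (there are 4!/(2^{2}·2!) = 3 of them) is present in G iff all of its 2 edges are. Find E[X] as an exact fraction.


K_4 has 4!/(2^{2}·2!) = 3 labelled perfect matchings.
For each such perfect matching H, let X_H = 1 if all 2 edges of H are present in G. Then P[X_H = 1] = p^{2} = (3/4)^{2} = 9/16.
By linearity of expectation: E[X] = Σ_H E[X_H] = 3 · p^{2} = 3 · 9/16 = 27/16.
Numerically: E[X] ≈ 1.6875.

E[X] = 3 · (3/4)^{2} = 27/16 ≈ 1.6875.


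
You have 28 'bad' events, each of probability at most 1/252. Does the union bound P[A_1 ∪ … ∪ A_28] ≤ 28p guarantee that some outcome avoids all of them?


Union bound: P[∪_{i=1}^{28} A_i] ≤ Σ_i P[A_i] ≤ 28·p = 28·(1/252) = 1/9.
Numerically: 1/9 ≈ 0.1111111.
Is 1/9 < 1? YES.
Since P[∪ A_i] ≤ 1/9 < 1, the complement has P[∩ A_i^c] ≥ 1 − 1/9 = 8/9 > 0, so some outcome avoids every A_i.

28·p = 1/9 ≈ 0.1111111; existence CERTIFIED by the union bound.


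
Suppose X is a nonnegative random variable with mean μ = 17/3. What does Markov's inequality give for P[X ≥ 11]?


μ = E[X] = 17/3, a = 11.
Markov: P[X ≥ 11] ≤ μ/a = (17/3)/11 = 17/33.
Numerically: ≈ 0.51515.
(Since a = 11 > μ = 5.66667, the bound 17/33 is < 1 and informative.)

P[X ≥ 11] ≤ 17/33 ≈ 0.51515.


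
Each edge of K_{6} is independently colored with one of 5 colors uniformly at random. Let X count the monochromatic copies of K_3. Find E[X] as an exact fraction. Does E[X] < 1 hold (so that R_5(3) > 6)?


E[X] = C(6, 3) · 5^{1 − 3} = 20 · 5^{−2} = 20/25.
As a reduced fraction: E[X] = 4/5 ≈ 0.80000.
Is E[X] < 1? YES.
Since E[X] < 1, there exists a 5-coloring of K_{6} with no monochromatic K_3; hence R_5(3) > 6.

E[X] = 4/5 ≈ 0.80000; E[X] < 1, so R_5(3) > 6.


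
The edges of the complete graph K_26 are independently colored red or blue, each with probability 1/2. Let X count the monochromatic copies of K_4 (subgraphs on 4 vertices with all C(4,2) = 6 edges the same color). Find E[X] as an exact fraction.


Let X = Σ_S X_S over the C(26, 4) = 14950 subsets S of size 4, where X_S = 1 if the K_4 on S is monochromatic.
For a fixed S, the K_4 on S has C(4, 2) = 6 edges. P[all 6 edges red] = (1/2)^6, and likewise for blue, so P[monochromatic] = 2·(1/2)^6 = 2^{1 − 6} = 1/32.
Summing: E[X] = C(26, 4) · 2^{1 − 6} = 14950 · 1/32 = 7475/16.
Numerically: E[X] ≈ 467.1875.

E[X] = C(26,4)·2^(1−C(4,2)) = 7475/16 ≈ 467.1875.


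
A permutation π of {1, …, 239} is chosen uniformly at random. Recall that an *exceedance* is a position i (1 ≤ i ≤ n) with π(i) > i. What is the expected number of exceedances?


Write X = Σ_{i=1}^{239} X_i, where X_i = 1_{π(i) > i}.
For each fixed i, π(i) is uniform over {1, …, 239} (marginal of a uniform permutation), so P[π(i) > i] = (n − i)/n. Summing: Σ_{i=1}^{239} (n − i)/n = (0 + 1 + … + 238)/239 = 239(239 − 1)/(2·239) = (239 − 1)/2.
Hence E[X] = Σ_{i=1}^{239} (239 − i)/239 = 119 ≈ 119.000.

E[X] = 119 = 119.000.


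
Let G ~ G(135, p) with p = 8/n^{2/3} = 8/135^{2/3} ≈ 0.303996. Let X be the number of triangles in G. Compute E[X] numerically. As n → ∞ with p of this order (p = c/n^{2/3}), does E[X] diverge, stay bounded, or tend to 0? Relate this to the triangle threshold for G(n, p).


Number of potential triangles: C(135, 3) = 400995.
Each occurs with probability p³ ≈ (0.303996)³ ≈ 2.80932785e-02.
By linearity: E[X] = C(135, 3)·p³ ≈ 400995 · 2.80932785e-02 ≈ 11265.264198.
Since α = 2/3 < 1, p = c/n^{2/3} ≫ 1/n is above the triangle threshold p ~ 1/n. Asymptotically E[X] ~ (c³/6)·n^{3(1−α)} = (8³/6)·n^{1} → ∞; triangles are abundant w.h.p.

E[X] ≈ 11265.264198; in regime p = Θ(1/n^{2/3}) E[X] diverges (above the triangle threshold p ~ 1/n).


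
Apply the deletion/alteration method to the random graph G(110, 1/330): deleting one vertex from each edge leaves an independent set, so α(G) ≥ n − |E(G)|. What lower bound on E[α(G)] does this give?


E[|E(G)|] = C(110, 2)·p = 5995 · (1/330) = 109/6.
E[α(G)] ≥ n − E[|E(G)|] = 110 − 109/6 = 551/6.
Numerically: ≈ 91.83333.
(This is only a lower bound; the true E[α(G)] may be larger.)

E[α(G)] ≥ 551/6 ≈ 91.83333.


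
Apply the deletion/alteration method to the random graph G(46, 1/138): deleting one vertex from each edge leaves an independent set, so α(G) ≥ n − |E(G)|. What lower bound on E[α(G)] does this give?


E[|E(G)|] = C(46, 2)·p = 1035 · (1/138) = 15/2.
E[α(G)] ≥ n − E[|E(G)|] = 46 − 15/2 = 77/2.
Numerically: ≈ 38.5000.
(This is only a lower bound; the true E[α(G)] may be larger.)

E[α(G)] ≥ 77/2 ≈ 38.5000.


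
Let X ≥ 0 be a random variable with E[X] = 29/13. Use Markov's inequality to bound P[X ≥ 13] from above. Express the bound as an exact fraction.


μ = E[X] = 29/13, a = 13.
Markov: P[X ≥ 13] ≤ μ/a = (29/13)/13 = 29/169.
Numerically: ≈ 0.17160.
(Since a = 13 > μ = 2.23077, the bound 29/169 is < 1 and informative.)

P[X ≥ 13] ≤ 29/169 ≈ 0.17160.


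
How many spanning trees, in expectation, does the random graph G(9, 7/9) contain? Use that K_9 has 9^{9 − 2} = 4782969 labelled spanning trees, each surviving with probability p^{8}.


K_9 has 9^{9 − 2} = 4782969 labelled spanning trees.
For each such spanning tree H, let X_H = 1 if all 8 edges of H are present in G. Then P[X_H = 1] = p^{8} = (7/9)^{8} = 5764801/43046721.
By linearity of expectation: E[X] = Σ_H E[X_H] = 4782969 · p^{8} = 4782969 · 5764801/43046721 = 5764801/9.
Numerically: E[X] ≈ 6.4053e+05.

E[X] = 4782969 · (7/9)^{8} = 5764801/9 ≈ 6.4053e+05.
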